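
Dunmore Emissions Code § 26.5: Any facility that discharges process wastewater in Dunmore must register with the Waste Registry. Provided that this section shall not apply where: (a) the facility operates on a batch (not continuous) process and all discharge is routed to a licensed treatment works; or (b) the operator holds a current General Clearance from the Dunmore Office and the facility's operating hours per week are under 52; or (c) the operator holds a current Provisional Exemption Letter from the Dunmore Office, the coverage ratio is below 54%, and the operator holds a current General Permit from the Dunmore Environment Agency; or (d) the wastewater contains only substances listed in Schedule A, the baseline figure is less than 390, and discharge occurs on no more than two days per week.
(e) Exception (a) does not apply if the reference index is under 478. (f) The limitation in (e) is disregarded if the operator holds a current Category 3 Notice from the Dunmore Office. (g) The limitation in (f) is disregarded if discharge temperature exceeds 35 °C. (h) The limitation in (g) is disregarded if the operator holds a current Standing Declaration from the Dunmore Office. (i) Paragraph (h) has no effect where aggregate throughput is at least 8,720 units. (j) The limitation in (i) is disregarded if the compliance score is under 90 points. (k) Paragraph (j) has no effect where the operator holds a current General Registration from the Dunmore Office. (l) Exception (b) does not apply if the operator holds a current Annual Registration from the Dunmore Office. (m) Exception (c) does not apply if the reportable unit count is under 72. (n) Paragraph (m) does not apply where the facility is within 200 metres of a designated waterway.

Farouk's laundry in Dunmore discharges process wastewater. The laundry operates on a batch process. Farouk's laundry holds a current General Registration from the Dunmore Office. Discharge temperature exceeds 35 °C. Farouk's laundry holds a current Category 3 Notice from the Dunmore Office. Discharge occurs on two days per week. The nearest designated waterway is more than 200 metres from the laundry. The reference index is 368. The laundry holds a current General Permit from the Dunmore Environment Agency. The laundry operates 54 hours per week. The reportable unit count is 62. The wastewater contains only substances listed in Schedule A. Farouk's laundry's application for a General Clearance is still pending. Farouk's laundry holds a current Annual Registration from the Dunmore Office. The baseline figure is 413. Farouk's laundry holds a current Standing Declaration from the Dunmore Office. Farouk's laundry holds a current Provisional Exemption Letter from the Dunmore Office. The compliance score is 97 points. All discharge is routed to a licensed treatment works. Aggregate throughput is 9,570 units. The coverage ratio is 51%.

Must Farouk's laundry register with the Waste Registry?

Exception (a) is satisfied on its face — the facility operates on a batch process; discharge is routed to a licensed treatment works. Turning to paragraphs (e)–(k): (e) operates against (a): the reference index is 368, under the 478 limit. (f) would limit (e) — a current Category 3 Notice is held — but (g) sets (f) aside: (g) operates against (f): discharge temperature exceeds 35 °C. (h) would limit (g) — a current Standing Declaration is held — but (i) sets (h) aside: (i) is engaged — aggregate throughput is 9,570 units, meeting the 8,720 units threshold. (j) is not engaged (the compliance score is 97 points, not under 90 points), so (i) stands. Exception (a) does not apply.
Exception (b) does not apply: no current General Clearance is held.
All of (c)'s requirements are met (a current Provisional Exemption Letter is held; the coverage ratio is 51%, below the 54% limit; a current General Permit is held). Turning to paragraphs (m)–(n): (m) operates against (c): the reportable unit count is 62, under the 72 limit. (n) is not engaged (the laundry is more than 200 m from any designated waterway), so (m) stands. So (c) is unavailable.
Exception (d) requires that the baseline figure is less than 390; but the baseline figure is 413, not less than 390, so (d) is unavailable.
No exception applies. The general rule governs.

Yes — Farouk's laundry must register with the Waste Registry.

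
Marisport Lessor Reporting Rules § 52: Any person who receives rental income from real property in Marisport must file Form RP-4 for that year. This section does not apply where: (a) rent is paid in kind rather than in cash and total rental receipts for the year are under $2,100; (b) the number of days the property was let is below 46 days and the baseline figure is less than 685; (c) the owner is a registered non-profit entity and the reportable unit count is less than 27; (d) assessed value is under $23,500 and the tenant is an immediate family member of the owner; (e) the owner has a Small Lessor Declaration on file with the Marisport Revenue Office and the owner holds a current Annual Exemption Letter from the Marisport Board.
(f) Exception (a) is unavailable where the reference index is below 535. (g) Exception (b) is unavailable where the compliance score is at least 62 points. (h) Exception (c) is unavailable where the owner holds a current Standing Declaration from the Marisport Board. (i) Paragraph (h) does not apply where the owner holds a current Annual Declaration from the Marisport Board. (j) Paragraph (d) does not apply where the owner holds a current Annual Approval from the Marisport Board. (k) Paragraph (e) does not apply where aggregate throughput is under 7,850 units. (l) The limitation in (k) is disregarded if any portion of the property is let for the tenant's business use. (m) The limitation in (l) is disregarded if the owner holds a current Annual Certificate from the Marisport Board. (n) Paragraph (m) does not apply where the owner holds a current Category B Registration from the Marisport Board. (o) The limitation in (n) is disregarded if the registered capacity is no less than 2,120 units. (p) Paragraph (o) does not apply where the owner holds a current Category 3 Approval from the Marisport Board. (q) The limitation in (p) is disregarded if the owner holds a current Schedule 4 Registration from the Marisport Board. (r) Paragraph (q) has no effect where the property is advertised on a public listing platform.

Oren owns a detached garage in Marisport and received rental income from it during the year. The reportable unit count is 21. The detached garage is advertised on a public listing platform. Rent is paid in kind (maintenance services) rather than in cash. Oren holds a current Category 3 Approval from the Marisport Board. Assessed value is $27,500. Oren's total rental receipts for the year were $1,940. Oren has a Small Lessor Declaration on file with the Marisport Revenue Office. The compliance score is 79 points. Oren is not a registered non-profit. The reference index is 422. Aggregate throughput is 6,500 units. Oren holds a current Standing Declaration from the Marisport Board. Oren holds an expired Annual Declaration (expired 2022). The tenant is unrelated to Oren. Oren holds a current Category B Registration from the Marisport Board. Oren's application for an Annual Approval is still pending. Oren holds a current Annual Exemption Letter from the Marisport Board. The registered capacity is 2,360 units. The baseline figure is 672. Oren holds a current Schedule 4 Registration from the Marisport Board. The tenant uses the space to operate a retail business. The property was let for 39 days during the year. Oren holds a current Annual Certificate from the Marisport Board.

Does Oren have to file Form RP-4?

No — exception (e) applies; Oren is not required to file Form RP-4.

All of (a)'s requirements are met (rent is paid in kind; total rental receipts for the year are $1,940, under the $2,100 limit). But applying paragraph (f): (f) operates against (a): the reference index is 422, below the 535 limit. Exception (a) does not apply.
Exception (b) is satisfied on its face — the number of days the property was let is 39 days, below the 46 days limit; the baseline figure is 672, less than the 685 limit. However, paragraph (g) must be considered: (g) operates against (b): the compliance score is 79 points, meeting the 62 points threshold. So (b) is unavailable.
Exception (c) does not apply: Oren is not a registered non-profit.
Exception (d) does not apply: assessed value is $27,500, not under $23,500.
Exception (e) is satisfied on its face — a Small Lessor Declaration is on file; a current Annual Exemption Letter is held. Applying paragraphs (k)–(r): (k) would limit (e) — aggregate throughput is 6,500 units, under the 7,850 units limit — but (l) sets (k) aside: (l) is engaged — the space is let for business use. (m) is triggered (a current Annual Certificate is held), but is set aside by (n): (n) operates against (m): a current Category B Registration is held. (o) applies (the registered capacity is 2,360 units, meeting the 2,120 units threshold), but is displaced by (p): (p) operates against (o): a current Category 3 Approval is held. (q) would limit (p) — a current Schedule 4 Registration is held — but (r) sets (q) aside: (r) operates — the property is publicly advertised. Exception (e) stands.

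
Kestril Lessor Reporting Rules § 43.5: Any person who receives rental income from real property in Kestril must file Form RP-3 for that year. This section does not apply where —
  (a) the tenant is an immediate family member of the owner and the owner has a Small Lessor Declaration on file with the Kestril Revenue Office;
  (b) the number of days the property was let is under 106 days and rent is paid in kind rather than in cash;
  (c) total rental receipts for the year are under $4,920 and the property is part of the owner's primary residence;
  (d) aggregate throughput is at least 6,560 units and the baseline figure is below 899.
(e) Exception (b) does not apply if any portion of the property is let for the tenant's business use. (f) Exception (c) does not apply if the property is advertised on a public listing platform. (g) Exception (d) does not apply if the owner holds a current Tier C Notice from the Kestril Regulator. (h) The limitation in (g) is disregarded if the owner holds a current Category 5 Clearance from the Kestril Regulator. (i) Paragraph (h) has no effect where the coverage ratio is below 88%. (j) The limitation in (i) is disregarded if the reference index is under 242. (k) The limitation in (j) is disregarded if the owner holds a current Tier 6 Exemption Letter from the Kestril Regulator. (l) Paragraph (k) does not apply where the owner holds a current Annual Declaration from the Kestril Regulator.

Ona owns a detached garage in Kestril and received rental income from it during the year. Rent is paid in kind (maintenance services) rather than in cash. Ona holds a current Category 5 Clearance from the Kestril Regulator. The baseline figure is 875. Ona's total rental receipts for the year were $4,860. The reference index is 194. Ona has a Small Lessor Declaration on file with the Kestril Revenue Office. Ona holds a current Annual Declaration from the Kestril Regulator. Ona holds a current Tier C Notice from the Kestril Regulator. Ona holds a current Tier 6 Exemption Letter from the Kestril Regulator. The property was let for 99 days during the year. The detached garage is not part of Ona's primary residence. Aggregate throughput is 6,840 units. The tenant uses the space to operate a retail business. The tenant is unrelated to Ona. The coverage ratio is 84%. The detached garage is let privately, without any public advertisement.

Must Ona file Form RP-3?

No — exception (d) applies; Ona is not required to file Form RP-3.

Exception (a) fails — the tenant is unrelated to the owner.
Exception (b): the number of days the property was let is 99 days, under the 106 days limit; rent is paid in kind — every condition holds. But: (e) operates against (b): the space is let for business use. So (b) is unavailable.
Exception (c) fails — the detached garage is not part of the primary residence.
All of (d)'s requirements are met (aggregate throughput is 6,840 units, meeting the 6,560 units threshold; the baseline figure is 875, below the 899 limit). As to paragraphs (g)–(l): (g) is engaged (a current Tier C Notice is held), but is displaced by (h): (h) applies — a current Category 5 Clearance is held. (i) would limit (h) — the coverage ratio is 84%, below the 88% limit — but (j) sets (i) aside: (j) operates against (i): the reference index is 194, under the 242 limit. (k) would limit (j) — a current Tier 6 Exemption Letter is held — but (l) sets (k) aside: (l) operates against (k): a current Annual Declaration is held. Exception (d) stands.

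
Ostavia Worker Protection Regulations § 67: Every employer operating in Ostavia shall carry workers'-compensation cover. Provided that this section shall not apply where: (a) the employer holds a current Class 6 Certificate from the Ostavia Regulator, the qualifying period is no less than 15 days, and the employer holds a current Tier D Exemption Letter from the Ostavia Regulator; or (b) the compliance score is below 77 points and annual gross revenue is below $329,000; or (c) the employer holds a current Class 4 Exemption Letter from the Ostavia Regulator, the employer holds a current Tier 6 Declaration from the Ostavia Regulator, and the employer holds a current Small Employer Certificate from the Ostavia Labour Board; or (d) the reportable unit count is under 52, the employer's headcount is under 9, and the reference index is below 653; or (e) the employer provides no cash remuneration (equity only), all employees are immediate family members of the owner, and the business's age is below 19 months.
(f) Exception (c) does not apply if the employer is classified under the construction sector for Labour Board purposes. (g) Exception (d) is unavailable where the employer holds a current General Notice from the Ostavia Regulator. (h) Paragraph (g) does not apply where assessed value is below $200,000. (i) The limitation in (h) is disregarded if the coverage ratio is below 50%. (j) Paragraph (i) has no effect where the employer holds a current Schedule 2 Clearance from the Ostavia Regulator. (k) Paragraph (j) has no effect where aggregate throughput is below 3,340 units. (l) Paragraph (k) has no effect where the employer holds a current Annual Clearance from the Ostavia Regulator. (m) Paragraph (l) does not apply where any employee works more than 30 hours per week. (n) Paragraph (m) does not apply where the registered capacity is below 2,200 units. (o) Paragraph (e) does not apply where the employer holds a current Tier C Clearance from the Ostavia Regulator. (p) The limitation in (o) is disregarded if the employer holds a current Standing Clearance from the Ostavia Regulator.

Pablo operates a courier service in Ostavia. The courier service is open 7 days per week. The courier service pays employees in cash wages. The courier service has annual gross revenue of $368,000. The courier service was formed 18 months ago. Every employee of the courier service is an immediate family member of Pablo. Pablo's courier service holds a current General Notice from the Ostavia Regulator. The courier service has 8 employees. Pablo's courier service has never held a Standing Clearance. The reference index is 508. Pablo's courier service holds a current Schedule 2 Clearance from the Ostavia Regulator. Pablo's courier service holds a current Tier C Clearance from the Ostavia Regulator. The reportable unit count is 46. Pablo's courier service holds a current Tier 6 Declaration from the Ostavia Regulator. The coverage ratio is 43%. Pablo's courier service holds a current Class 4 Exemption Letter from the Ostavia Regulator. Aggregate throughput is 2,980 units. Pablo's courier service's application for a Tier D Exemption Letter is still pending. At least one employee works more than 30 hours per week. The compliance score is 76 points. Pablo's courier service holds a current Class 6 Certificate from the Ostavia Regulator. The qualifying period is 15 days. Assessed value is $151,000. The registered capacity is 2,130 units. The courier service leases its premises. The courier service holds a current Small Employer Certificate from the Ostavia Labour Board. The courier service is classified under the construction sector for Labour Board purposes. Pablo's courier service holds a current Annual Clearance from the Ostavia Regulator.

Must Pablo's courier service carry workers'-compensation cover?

No — exception (d) applies; Pablo's courier service is not required to carry workers'-compensation cover.

Exception (a) fails — no current Tier D Exemption Letter is held.
Exception (b) requires that annual gross revenue is below $329,000; but annual gross revenue is $368,000, not below $329,000, so (b) is unavailable.
Exception (c)'s conditions are all satisfied: a current Class 4 Exemption Letter is held; a current Tier 6 Declaration is held; a current Small Employer Certificate is held. But applying paragraph (f): (f) operates against (c): the courier service is classified under the construction sector. Exception (c) does not apply.
Exception (d): the reportable unit count is 46, under the 52 limit; the employer's headcount is 8, under the 9 limit; the reference index is 508, below the 653 limit — every condition holds. Considering the limiting provisions: (g) would limit (d) — a current General Notice is held — but (h) sets (g) aside: (h) applies — assessed value is $151,000, below the $200,000 limit. (i) would limit (h) — the coverage ratio is 43%, below the 50% limit — but (j) sets (i) aside: (j) is engaged — a current Schedule 2 Clearance is held. (k) would limit (j) — aggregate throughput is 2,980 units, below the 3,340 units limit — but (l) sets (k) aside: (l) applies — a current Annual Clearance is held. (m) would limit (l) — at least one employee exceeds 30 hours/week — but (n) sets (m) aside: (n) is engaged — the registered capacity is 2,130 units, below the 2,200 units limit. So (d) applies.
Exception (e) fails — employees are paid cash wages.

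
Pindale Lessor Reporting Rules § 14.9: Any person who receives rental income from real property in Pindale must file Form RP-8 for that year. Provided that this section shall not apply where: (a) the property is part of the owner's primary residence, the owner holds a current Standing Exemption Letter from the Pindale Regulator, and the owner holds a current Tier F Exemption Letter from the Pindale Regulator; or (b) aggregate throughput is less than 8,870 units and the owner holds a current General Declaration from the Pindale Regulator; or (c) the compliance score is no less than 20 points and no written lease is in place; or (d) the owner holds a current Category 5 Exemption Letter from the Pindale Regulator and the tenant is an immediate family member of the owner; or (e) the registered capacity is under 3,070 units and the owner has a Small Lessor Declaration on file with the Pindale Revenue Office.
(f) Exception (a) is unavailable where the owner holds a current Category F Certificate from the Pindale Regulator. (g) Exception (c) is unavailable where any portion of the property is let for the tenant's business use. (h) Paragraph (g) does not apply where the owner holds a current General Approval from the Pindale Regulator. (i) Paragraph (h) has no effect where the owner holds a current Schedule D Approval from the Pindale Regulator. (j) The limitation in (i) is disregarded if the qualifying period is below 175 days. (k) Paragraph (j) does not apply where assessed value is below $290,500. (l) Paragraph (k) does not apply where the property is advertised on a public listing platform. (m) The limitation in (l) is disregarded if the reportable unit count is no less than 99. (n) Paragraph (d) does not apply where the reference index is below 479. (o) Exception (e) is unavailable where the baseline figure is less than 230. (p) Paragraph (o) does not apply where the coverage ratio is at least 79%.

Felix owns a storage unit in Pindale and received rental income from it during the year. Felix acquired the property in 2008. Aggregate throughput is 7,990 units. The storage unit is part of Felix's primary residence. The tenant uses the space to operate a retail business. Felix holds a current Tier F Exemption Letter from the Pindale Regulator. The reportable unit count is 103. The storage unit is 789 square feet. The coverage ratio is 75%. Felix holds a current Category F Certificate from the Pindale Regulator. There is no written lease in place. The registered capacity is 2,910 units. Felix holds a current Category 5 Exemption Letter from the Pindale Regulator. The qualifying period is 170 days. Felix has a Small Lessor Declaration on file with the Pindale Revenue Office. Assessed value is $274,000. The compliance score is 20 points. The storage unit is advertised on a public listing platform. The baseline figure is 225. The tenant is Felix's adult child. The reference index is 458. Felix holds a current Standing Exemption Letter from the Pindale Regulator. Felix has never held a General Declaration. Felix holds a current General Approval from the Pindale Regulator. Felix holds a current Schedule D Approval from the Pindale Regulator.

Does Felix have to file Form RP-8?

All of (a)'s requirements are met (the storage unit is part of the primary residence; a current Standing Exemption Letter is held; a current Tier F Exemption Letter is held). But: (f) operates against (a): a current Category F Certificate is held. (a) is therefore removed.
Exception (b) fails — the General Declaration is not current.
Exception (c) is satisfied on its face — the compliance score is 20 points, meeting the 20 points threshold; there is no written lease. Turning to paragraphs (g)–(m): (g) operates against (c): the space is let for business use. (h) would limit (g) — a current General Approval is held — but (i) sets (h) aside: (i) operates against (h): a current Schedule D Approval is held. (j) would limit (i) — the qualifying period is 170 days, below the 175 days limit — but (k) sets (j) aside: (k) applies — assessed value is $274,000, below the $290,500 limit. (l) would limit (k) — the property is publicly advertised — but (m) sets (l) aside: (m) applies — the reportable unit count is 103, meeting the 99 threshold. Exception (c) does not apply.
All of (d)'s requirements are met (a current Category 5 Exemption Letter is held; the tenant is an immediate family member). However, paragraph (n) must be considered: (n) operates against (d): the reference index is 458, below the 479 limit. (d) is therefore removed.
Exception (e) is satisfied on its face — the registered capacity is 2,910 units, under the 3,070 units limit; a Small Lessor Declaration is on file. Turning to paragraphs (o)–(p): (o) operates against (e): the baseline figure is 225, less than the 230 limit. (p), which would lift (o), is not triggered — the coverage ratio is 75%, short of 79%. Exception (e) does not apply.
Every exception is unavailable, so the rule governs.

Yes — Felix must file Form RP-8.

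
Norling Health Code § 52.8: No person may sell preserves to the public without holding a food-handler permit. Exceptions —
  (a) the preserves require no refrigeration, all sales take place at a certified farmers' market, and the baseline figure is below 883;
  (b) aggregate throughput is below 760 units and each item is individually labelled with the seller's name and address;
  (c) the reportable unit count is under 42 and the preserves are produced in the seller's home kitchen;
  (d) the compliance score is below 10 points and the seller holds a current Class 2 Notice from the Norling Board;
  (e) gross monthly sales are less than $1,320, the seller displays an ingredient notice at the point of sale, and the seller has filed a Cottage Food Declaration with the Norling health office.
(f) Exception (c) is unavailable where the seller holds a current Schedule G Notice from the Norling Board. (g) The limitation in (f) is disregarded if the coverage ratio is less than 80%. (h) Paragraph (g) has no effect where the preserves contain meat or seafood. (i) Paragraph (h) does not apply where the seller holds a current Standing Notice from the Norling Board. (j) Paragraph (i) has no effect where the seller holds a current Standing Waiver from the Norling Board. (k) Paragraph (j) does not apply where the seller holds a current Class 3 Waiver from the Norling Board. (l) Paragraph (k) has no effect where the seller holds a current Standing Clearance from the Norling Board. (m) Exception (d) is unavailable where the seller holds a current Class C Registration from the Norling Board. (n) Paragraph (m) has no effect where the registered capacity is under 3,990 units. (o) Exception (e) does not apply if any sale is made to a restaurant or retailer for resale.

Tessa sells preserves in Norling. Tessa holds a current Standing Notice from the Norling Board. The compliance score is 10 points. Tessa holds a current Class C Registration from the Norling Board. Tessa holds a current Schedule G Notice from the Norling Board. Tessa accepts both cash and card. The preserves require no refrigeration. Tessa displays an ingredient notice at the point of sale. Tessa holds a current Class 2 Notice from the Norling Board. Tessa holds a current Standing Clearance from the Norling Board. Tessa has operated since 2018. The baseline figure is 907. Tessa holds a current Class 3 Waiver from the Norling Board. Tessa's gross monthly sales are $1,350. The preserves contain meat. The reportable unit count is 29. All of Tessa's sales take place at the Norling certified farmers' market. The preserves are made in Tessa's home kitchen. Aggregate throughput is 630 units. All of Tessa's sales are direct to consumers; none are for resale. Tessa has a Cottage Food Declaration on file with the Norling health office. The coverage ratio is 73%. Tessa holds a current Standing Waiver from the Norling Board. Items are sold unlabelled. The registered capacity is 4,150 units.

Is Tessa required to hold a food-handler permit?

Yes — Tessa must hold a food-handler permit.

Exception (a) does not apply: the baseline figure is 907, not below 883.
Exception (b) requires that each item is individually labelled with the seller's name and address; but items are sold unlabelled, so (b) is unavailable.
Exception (c)'s conditions are all satisfied: the reportable unit count is 29, under the 42 limit; the preserves are home-kitchen produced. But applying paragraphs (f)–(l): (f) operates against (c): a current Schedule G Notice is held. (g) operates (the coverage ratio is 73%, less than the 80% limit), but yields to (h): (h) operates — the preserves contain meat. (i) would limit (h) — a current Standing Notice is held — but (j) sets (i) aside: (j) operates against (i): a current Standing Waiver is held. (k) would limit (j) — a current Class 3 Waiver is held — but (l) sets (k) aside: (l) applies — a current Standing Clearance is held. (c) is therefore removed.
Exception (d) does not apply: the compliance score is 10 points, not below 10 points.
Exception (e) does not apply: gross monthly sales are $1,350, not less than $1,320.
No exception displaces § 52.8.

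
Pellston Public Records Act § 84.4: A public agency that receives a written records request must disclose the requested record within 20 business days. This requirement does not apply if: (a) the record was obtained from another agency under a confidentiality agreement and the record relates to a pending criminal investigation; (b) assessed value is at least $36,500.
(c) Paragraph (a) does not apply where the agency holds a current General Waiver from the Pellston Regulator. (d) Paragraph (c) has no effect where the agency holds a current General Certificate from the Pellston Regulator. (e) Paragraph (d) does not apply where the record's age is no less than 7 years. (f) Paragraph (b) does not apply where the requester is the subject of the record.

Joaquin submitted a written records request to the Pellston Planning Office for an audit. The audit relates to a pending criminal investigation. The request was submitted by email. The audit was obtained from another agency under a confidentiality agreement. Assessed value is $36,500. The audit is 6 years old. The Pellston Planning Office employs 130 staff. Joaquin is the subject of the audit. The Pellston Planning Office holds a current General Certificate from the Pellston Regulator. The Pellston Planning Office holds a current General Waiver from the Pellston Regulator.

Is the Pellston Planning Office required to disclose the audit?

Exception (a)'s conditions are all satisfied: the audit was obtained under a confidentiality agreement; the audit relates to a pending investigation. Under paragraphs (c)–(e): (c) would limit (a) — a current General Waiver is held — but (d) sets (c) aside: (d) operates against (c): a current General Certificate is held. (e), which would lift (d), is not triggered — the record's age is 6 years, short of 7 years. (a) remains available.
All of (b)'s requirements are met (assessed value is $36,500, meeting the $36,500 threshold). Turning to paragraph (f): (f) operates against (b): Joaquin is the subject of the audit. Exception (b) does not apply.

No — exception (a) applies; the Pellston Planning Office is not required to disclose the audit.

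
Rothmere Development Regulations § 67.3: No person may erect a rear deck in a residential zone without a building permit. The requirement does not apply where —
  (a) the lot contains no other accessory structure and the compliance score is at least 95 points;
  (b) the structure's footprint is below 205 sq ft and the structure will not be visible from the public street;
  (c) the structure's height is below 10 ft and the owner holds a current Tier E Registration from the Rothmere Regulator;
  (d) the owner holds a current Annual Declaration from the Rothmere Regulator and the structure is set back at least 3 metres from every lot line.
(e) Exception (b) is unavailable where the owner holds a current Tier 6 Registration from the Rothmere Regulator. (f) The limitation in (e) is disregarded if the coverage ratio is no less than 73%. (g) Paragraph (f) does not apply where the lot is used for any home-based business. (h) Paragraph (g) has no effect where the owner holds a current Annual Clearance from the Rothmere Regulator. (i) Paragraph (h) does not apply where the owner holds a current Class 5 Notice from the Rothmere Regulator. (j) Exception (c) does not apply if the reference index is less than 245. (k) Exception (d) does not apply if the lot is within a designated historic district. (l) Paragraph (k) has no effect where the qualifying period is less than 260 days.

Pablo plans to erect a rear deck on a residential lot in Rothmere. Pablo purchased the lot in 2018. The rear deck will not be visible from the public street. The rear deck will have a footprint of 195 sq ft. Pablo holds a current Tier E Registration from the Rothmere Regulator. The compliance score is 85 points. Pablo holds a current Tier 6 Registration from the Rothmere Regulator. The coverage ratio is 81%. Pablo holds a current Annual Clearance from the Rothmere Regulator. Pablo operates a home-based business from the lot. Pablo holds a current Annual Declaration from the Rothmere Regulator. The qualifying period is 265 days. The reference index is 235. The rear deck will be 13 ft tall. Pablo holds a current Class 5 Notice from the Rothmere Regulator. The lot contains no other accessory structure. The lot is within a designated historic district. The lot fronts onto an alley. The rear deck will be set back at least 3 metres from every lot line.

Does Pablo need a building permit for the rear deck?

Yes — Pablo must obtain a building permit.

Exception (a) does not apply: the compliance score is 85 points, short of 95 points.
All of (b)'s requirements are met (the structure's footprint is 195 sq ft, below the 205 sq ft limit; the structure will not be visible from the street). But applying paragraphs (e)–(i): (e) operates — a current Tier 6 Registration is held. (f) would limit (e) — the coverage ratio is 81%, meeting the 73% threshold — but (g) sets (f) aside: (g) applies — a home-based business operates on the lot. (h) is triggered (a current Annual Clearance is held), but is overridden by (i): (i) operates against (h): a current Class 5 Notice is held. So (b) is unavailable.
Exception (c) requires that the structure's height is below 10 ft; but the structure's height is 13 ft, not below 10 ft, so (c) is unavailable.
Exception (d): a current Annual Declaration is held; the setback is at least 3 m on every side — every condition holds. Turning to paragraphs (k)–(l): (k) operates against (d): the lot is in a historic district. (l) is not engaged (the qualifying period is 265 days, not less than 260 days), so (k) stands. Exception (d) does not apply.
Every exception is unavailable, so the rule governs.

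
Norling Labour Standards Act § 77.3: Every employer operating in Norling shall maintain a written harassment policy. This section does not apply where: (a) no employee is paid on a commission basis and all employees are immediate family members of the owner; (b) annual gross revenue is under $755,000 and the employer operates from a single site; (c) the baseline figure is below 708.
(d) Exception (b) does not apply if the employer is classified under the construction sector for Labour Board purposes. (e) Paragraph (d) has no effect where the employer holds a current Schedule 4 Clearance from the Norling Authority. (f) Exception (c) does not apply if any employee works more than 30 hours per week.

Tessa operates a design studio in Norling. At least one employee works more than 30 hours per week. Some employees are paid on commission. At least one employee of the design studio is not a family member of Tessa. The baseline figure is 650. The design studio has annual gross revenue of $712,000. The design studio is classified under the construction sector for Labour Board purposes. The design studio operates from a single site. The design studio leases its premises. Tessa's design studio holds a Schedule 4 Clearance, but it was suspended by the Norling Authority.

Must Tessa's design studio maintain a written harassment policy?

Yes — Tessa's design studio must maintain a written harassment policy.

Exception (a) fails — some employees are paid on commission.
Exception (b) is satisfied on its face — annual gross revenue is $712,000, under the $755,000 limit; the employer operates from a single site. Turning to paragraphs (d)–(e): (d) operates against (b): the design studio is classified under the construction sector. (e), which would lift (d), does not operate here — the Schedule 4 Clearance is not current. So (b) is unavailable.
All of (c)'s requirements are met (the baseline figure is 650, below the 708 limit). But applying paragraph (f): (f) operates against (c): at least one employee exceeds 30 hours/week. (c) is therefore removed.
No exception is made out. Tessa's design studio falls within the general rule.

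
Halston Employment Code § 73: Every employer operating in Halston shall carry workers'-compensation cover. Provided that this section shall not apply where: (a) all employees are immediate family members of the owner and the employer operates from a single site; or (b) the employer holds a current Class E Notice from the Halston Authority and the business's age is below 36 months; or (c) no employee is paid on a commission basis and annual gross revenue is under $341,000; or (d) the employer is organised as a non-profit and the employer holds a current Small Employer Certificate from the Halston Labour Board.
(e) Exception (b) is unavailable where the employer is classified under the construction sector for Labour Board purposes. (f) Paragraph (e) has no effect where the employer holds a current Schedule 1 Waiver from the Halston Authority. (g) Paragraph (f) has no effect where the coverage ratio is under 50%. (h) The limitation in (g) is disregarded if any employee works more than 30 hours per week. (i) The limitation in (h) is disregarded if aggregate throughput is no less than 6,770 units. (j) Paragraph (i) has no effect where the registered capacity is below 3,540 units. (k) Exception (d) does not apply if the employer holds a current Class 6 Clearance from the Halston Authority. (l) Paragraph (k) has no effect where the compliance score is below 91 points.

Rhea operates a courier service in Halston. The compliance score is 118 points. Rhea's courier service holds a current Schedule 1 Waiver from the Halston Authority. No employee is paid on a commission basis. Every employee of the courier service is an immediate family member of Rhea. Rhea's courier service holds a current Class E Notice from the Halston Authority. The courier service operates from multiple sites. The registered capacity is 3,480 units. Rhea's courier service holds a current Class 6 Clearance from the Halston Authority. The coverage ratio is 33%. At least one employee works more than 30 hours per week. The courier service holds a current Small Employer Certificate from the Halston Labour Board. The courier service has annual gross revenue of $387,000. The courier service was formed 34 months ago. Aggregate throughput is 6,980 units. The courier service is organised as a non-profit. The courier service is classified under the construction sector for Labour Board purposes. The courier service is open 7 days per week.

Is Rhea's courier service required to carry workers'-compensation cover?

Exception (a) requires that the employer operates from a single site; but the employer operates from multiple sites, so (a) is unavailable.
Exception (b): a current Class E Notice is held; the business's age is 34 months, below the 36 months limit — every condition holds. As to paragraphs (e)–(j): (e) operates (the courier service is classified under the construction sector), but is displaced by (f): (f) is triggered — a current Schedule 1 Waiver is held. (g) would limit (f) — the coverage ratio is 33%, under the 50% limit — but (h) sets (g) aside: (h) operates against (g): at least one employee exceeds 30 hours/week. (i) is triggered (aggregate throughput is 6,980 units, meeting the 6,770 units threshold), but is set aside by (j): (j) operates against (i): the registered capacity is 3,480 units, below the 3,540 units limit. Exception (b) stands.
Exception (c) does not apply: annual gross revenue is $387,000, not under $341,000.
Exception (d) is satisfied on its face — the employer is a non-profit; a current Small Employer Certificate is held. Turning to paragraphs (k)–(l): (k) is triggered — a current Class 6 Clearance is held. (l), which would lift (k), is not engaged — the compliance score is 118 points, not below 91 points. Exception (d) does not apply.

No — exception (b) applies; Rhea's courier service is not required to carry workers'-compensation cover.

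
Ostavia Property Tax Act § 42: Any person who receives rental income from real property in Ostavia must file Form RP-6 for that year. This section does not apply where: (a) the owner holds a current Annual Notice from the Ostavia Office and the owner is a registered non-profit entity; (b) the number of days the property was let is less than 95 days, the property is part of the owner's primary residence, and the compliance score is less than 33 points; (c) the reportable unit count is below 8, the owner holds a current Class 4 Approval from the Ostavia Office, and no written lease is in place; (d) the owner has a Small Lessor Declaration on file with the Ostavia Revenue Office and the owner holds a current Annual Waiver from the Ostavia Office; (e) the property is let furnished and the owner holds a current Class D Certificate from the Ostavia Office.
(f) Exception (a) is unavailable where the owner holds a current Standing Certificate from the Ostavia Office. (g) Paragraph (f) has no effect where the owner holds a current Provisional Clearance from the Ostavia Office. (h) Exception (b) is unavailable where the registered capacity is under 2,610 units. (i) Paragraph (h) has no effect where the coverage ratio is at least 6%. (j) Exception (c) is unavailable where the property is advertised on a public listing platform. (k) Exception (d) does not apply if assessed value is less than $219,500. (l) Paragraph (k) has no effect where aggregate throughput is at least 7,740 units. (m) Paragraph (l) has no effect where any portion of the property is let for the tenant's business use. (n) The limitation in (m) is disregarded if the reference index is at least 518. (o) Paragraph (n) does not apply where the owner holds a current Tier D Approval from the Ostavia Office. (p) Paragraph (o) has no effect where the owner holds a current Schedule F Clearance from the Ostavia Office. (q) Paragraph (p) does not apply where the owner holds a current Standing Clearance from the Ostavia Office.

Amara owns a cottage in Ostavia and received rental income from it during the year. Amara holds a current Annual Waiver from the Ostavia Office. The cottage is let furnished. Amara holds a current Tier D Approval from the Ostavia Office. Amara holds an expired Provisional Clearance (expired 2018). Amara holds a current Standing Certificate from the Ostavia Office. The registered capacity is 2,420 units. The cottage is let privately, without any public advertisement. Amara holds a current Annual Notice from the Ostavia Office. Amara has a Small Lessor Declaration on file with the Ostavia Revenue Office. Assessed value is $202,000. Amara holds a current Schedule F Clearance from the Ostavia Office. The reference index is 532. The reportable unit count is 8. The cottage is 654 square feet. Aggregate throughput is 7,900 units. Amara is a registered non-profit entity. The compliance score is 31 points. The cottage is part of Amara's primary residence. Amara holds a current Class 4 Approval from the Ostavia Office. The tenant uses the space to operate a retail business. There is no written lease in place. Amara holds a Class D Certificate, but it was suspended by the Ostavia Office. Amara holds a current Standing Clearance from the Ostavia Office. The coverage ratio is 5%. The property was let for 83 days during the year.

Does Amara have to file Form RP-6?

Exception (a) is satisfied on its face — a current Annual Notice is held; Amara is a registered non-profit. However, paragraphs (f)–(g) must be considered: (f) applies — a current Standing Certificate is held. (g), which would lift (f), is not triggered — the Provisional Clearance is not current. Exception (a) does not apply.
All of (b)'s requirements are met (the number of days the property was let is 83 days, less than the 95 days limit; the cottage is part of the primary residence; the compliance score is 31 points, less than the 33 points limit). But applying paragraphs (h)–(i): (h) applies — the registered capacity is 2,420 units, under the 2,610 units limit. (i), which would lift (h), is not triggered — the coverage ratio is 5%, short of 6%. (b) is therefore removed.
Exception (c) does not apply: the reportable unit count is 8, not below 8.
Exception (d)'s conditions are all satisfied: a Small Lessor Declaration is on file; a current Annual Waiver is held. But applying paragraphs (k)–(q): (k) applies — assessed value is $202,000, less than the $219,500 limit. (l) would limit (k) — aggregate throughput is 7,900 units, meeting the 7,740 units threshold — but (m) sets (l) aside: (m) is triggered — the space is let for business use. (n) would limit (m) — the reference index is 532, meeting the 518 threshold — but (o) sets (n) aside: (o) operates against (n): a current Tier D Approval is held. (p) would limit (o) — a current Schedule F Clearance is held — but (q) sets (p) aside: (q) operates against (p): a current Standing Clearance is held. (d) is therefore removed.
Exception (e) fails — no current Class D Certificate is held.
No exception is made out. Amara falls within the general rule.

Yes — Amara must file Form RP-6.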